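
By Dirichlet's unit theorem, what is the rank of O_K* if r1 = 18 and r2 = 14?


By Dirichlet's unit theorem:
rank = r1 + r2 - 1
= 18 + 14 - 1
= 31

31


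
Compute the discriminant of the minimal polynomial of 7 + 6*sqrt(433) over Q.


The element 7 + 6*sqrt(433) has minimal polynomial:
x^2 - 14*x - 15539
Discriminant = (-14)^2 - 4*(-15539)
= 196 + 62156
= 62352

62352


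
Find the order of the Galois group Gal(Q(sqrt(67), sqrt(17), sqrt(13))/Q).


The 3 square roots of distinct primes are multiplicatively independent over Q,
so [K:Q] = 2^3 and Gal(K/Q) is isomorphic to (Z/2Z)^3.
|Gal| = 2^3 = 8

8


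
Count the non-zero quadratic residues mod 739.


For prime p, the number of non-zero quadratic residues is (p-1)/2.
= (739-1)/2
= 369

369


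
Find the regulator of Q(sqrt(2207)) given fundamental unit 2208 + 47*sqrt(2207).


epsilon = 2208 + 47*sqrt(2207)
= 4415.9998
R = ln(4415.9998)
= 8.3930

8.3930


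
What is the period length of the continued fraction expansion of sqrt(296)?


Run the CF algorithm for sqrt(296).
a_0 = floor(sqrt(296)) = 17; set m_0=0, q_0=1.
Recurrence: m' = q*a - m,  q' = (d - m'^2)/q,  a' = floor((a_0 + m')/q').
  step 1: m=17, q=7, a=4
  step 2: m=11, q=25, a=1
  step 3: m=14, q=4, a=7
  step 4: m=14, q=25, a=1
  step 5: m=11, q=7, a=4
  step 6: m=17, q=1, a=34
a_6 = 2*a_0 = 34, so the period closes here.
sqrt(296) = [17; 4, 1, 7, 1, 4, 34]
Period length = 6

6


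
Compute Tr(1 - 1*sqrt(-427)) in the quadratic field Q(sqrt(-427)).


Tr(a + b*sqrt(d)) = (a + b*sqrt(d)) + (a - b*sqrt(d)) = 2a
= 2 * (1)
= 2

2


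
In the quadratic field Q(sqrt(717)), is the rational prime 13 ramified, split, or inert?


K = Q(sqrt(717)). Since d mod 4 = 1, disc(K) = 717.
Check p | disc: 717 mod 13 = 2.
p does not divide disc. Compute Legendre symbol (d/p):
2^((13-1)/2) mod 13 = -1
(d/p) = -1, so p is inert: (p) stays prime with e=1, f=2, g=1.
Therefore p is inert.

inert


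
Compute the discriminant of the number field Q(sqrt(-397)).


For K = Q(sqrt(d)) with d squarefree: disc(K) = d if d = 1 mod 4, and disc(K) = 4d if d = 2 or 3 mod 4.
Here d = -397, and d mod 4 = 3.
d = 3 mod 4, not 1 (O_K = Z[sqrt(d)]), so disc(K) = 4d = 4 * (-397) = -1588

-1588


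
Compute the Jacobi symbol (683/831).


Compute (683/831) via quadratic reciprocity:
  reciprocity: (683/831) -> -(831/683)
  reduce: (148/683)
  pull out 2: (2/683) = -1  (since 683 mod 8 = 3)
  pull out 2: (2/683) = -1  (since 683 mod 8 = 3)
  reciprocity: (37/683) -> +(683/37)
  reduce: (17/37)
  reciprocity: (17/37) -> +(37/17)
  reduce: (3/17)
  reciprocity: (3/17) -> +(17/3)
  reduce: (2/3)
  pull out 2: (2/3) = -1  (since 3 mod 8 = 3)
  (1/3) = 1
Product of signs = 1

1


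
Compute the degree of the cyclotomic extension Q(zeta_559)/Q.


The degree equals Euler's totient phi(559).
559 = 13 * 43
phi(559) = 504

504


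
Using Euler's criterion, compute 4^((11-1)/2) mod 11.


p = 11 is prime and the exponent is (p-1)/2 = 5, so by Euler's criterion 4^5 = (4/11) = +1 or -1 mod 11.
Compute by square-and-multiply:
  5 = 4 + 1 (binary 101)
  Repeated squaring mod 11: 4^1 = 4, 4^2 = 5, 4^4 = 3
  4^5 = 4^4 * 4^1 = 3 * 4 mod 11
    3 * 4 = 12 = 1 mod 11
  4^5 = 1 mod 11
Result 1: 4 is a quadratic residue mod 11.
4^5 mod 11 = 1

1


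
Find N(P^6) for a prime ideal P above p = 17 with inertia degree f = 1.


N(P^a) = p^(a*f)
= 17^(6*1)
= 17^6
= 24137569

24137569


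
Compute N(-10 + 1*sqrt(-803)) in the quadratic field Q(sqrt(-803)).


N(a + b*sqrt(d)) = a^2 - d*b^2
= (-10)^2 - (-803)*(1)^2
= 100 + 803
= 903

903


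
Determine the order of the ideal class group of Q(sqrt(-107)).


K = Q(sqrt(-107)). d mod 4 = 1, so D = disc(K) = d = -107
h(K) equals the number of primitive reduced positive-definite forms (a, b, c) = a*x^2 + b*x*y + c*y^2 with b^2 - 4ac = D,
where reduced means |b| <= a <= c, with b >= 0 whenever |b| = a or a = c, and primitive means gcd(a, b, c) = 1.
Reduced forces 3a^2 <= |D| = 107, so 1 <= a <= 5; b must have the parity of D, and c = (b^2 - D)/(4a) must be an integer >= a.
Enumerate a = 1..5, b in [-a, a]:
  a=1: (1, 1, 27)  [1]
  a=2: none
  a=3: (3, -1, 9), (3, 1, 9)  [2]
  a=4..5: none
Total reduced forms: 1 + 2 = 3
h = 3

3


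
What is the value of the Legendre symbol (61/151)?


p = 151 is prime, so compute (61/151) with the reciprocity algorithm (Jacobi-symbol steps: pull out 2s via (2/n), flip via reciprocity, reduce):
  reciprocity: (61/151) -> +(151/61)
  reduce: (29/61)
  reciprocity: (29/61) -> +(61/29)
  reduce: (3/29)
  reciprocity: (3/29) -> +(29/3)
  reduce: (2/3)
  pull out 2: (2/3) = -1  (since 3 mod 8 = 3)
  (1/3) = 1
Product of signs = -1
(61/151) = -1

-1


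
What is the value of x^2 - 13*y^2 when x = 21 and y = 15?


x^2 - d*y^2
= 21^2 - 13*15^2
= 441 - 2925
= -2484

-2484


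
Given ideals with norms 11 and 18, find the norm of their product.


N(IJ) = N(I) * N(J)
= 11 * 18
= 198

198


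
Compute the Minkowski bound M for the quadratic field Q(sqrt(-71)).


d = -71, d mod 4 = 1, so disc(K) = d = -71; |disc(K)| = 71
Imaginary quadratic field, so n = 2, s = r2 = 1, r1 = 0
M = (n!/n^n) * (4/pi)^s * sqrt(|disc(K)|) = (2!/2^2) * (4/pi)^1 * sqrt(71)
= 0.5 * 1.273240 * 8.426150
= 5.3643

5.3643


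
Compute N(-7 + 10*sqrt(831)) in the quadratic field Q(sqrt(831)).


N(a + b*sqrt(d)) = a^2 - d*b^2
= (-7)^2 - (831)*(10)^2
= 49 - 83100
= -83051

-83051


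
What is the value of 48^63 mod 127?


p = 127 is prime and the exponent is (p-1)/2 = 63, so by Euler's criterion 48^63 = (48/127) = +1 or -1 mod 127.
Compute by square-and-multiply:
  63 = 32 + 16 + 8 + 4 + 2 + 1 (binary 111111)
  Repeated squaring mod 127: 48^1 = 48, 48^2 = 18, 48^4 = 70, 48^8 = 74, 48^16 = 15, 48^32 = 98
  48^63 = 48^32 * 48^16 * 48^8 * 48^4 * 48^2 * 48^1 = 98 * 15 * 74 * 70 * 18 * 48 mod 127
    98 * 15 = 1470 = 73 mod 127
    73 * 74 = 5402 = 68 mod 127
    68 * 70 = 4760 = 61 mod 127
    61 * 18 = 1098 = 82 mod 127
    82 * 48 = 3936 = 126 mod 127
  48^63 = 126 mod 127
Result 126 = p - 1 = -1 mod 127: 48 is a quadratic non-residue mod 127. As a residue in [0, p-1] the value is 126.
48^63 mod 127 = 126

126


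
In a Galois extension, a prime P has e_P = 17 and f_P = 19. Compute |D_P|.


|D_P| = e * f
= 17 * 19
= 323

323


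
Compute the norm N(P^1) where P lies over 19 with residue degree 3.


N(P^a) = p^(a*f)
= 19^(1*3)
= 19^3
= 6859

6859


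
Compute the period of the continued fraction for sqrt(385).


Run the CF algorithm for sqrt(385).
a_0 = floor(sqrt(385)) = 19; set m_0=0, q_0=1.
Recurrence: m' = q*a - m,  q' = (d - m'^2)/q,  a' = floor((a_0 + m')/q').
  step 1: m=19, q=24, a=1
  step 2: m=5, q=15, a=1
  step 3: m=10, q=19, a=1
  step 4: m=9, q=16, a=1
  step 5: m=7, q=21, a=1
  step 6: m=14, q=9, a=3
  step 7: m=13, q=24, a=1
  step 8: m=11, q=11, a=2
  step 9: m=11, q=24, a=1
  step 10: m=13, q=9, a=3
  step 11: m=14, q=21, a=1
  step 12: m=7, q=16, a=1
  step 13: m=9, q=19, a=1
  step 14: m=10, q=15, a=1
  step 15: m=5, q=24, a=1
  step 16: m=19, q=1, a=38
a_16 = 2*a_0 = 38, so the period closes here.
sqrt(385) = [19; 1, 1, 1, 1, 1, 3, 1, 2, 1, 3, 1, 1, 1, 1, 1, 38]
Period length = 16

16


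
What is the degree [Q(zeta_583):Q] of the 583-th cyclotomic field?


The degree equals Euler's totient phi(583).
583 = 11 * 53
phi(583) = 520

520


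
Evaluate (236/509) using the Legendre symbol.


p = 509 is prime, so compute (236/509) with the reciprocity algorithm (Jacobi-symbol steps: pull out 2s via (2/n), flip via reciprocity, reduce):
  pull out 2: (2/509) = -1  (since 509 mod 8 = 5)
  pull out 2: (2/509) = -1  (since 509 mod 8 = 5)
  reciprocity: (59/509) -> +(509/59)
  reduce: (37/59)
  reciprocity: (37/59) -> +(59/37)
  reduce: (22/37)
  pull out 2: (2/37) = -1  (since 37 mod 8 = 5)
  reciprocity: (11/37) -> +(37/11)
  reduce: (4/11)
  pull out 2: (2/11) = -1  (since 11 mod 8 = 3)
  pull out 2: (2/11) = -1  (since 11 mod 8 = 3)
  (1/11) = 1
Product of signs = -1
(236/509) = -1

-1


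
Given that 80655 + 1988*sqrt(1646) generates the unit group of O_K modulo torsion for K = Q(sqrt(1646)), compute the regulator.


epsilon = 80655 + 1988*sqrt(1646)
= 161310.0000
R = ln(161310.0000)
= 11.9911

11.9911


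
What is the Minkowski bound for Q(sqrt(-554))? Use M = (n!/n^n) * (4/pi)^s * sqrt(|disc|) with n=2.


d = -554, d mod 4 = 2, so disc(K) = 4d = -2216; |disc(K)| = 2216
Imaginary quadratic field, so n = 2, s = r2 = 1, r1 = 0
M = (n!/n^n) * (4/pi)^s * sqrt(|disc(K)|) = (2!/2^2) * (4/pi)^1 * sqrt(2216)
= 0.5 * 1.273240 * 47.074409
= 29.9685

29.9685


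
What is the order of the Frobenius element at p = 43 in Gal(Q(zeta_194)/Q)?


The Frobenius at p in Gal(Q(zeta_n)/Q) = (Z/nZ)* is the class of p, so its order is ord_194(43), the smallest k >= 1 with 43^k = 1 mod 194.
n = 194 = 2 * 97, phi(194) = 96; the order divides phi(n).
Divisors of 96: 1, 2, 3, 4, 6, 8, 12, 16, 24, 32, 48, 96
Repeated squaring mod 194: 43^1 = 43, 43^2 = 103, 43^4 = 133, 43^8 = 35, 43^16 = 61, 43^32 = 35, 43^64 = 61
Test divisors in increasing order:
  k=1: 43^1 = 43 mod 194
  k=2: 43^2 = 103 mod 194
  k=3: 43^3 = 103 * 43 = 161 mod 194
  k=4: 43^4 = 133 mod 194
  k=6: 43^6 = 133 * 103 = 119 mod 194
  k=8: 43^8 = 35 mod 194
  k=12: 43^12 = 35 * 133 = 193 mod 194
  k=16: 43^16 = 61 mod 194
  k=24: 43^24 = 61 * 35 = 1 mod 194  <- first divisor giving 1
Order = 24

24


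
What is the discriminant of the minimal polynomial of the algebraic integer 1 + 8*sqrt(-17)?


The element 1 + 8*sqrt(-17) has minimal polynomial:
x^2 - 2*x + 1089
Discriminant = (-2)^2 - 4*(1089)
= 4 - 4356
= -4352

-4352


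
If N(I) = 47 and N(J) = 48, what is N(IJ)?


N(IJ) = N(I) * N(J)
= 47 * 48
= 2256

2256


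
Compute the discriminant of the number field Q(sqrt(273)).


For K = Q(sqrt(d)) with d squarefree: disc(K) = d if d = 1 mod 4, and disc(K) = 4d if d = 2 or 3 mod 4.
Here d = 273, and d mod 4 = 1.
d = 1 mod 4 (O_K = Z[(1+sqrt(d))/2]), so disc(K) = d = 273

273


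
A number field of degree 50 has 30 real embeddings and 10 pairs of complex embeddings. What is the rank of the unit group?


By Dirichlet's unit theorem:
rank = r1 + r2 - 1
= 30 + 10 - 1
= 39

39


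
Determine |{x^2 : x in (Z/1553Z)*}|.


For prime p, the number of non-zero quadratic residues is (p-1)/2.
= (1553-1)/2
= 776

776


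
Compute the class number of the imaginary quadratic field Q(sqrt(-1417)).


K = Q(sqrt(-1417)). d mod 4 = 3, so D = disc(K) = 4d = -5668
h(K) equals the number of primitive reduced positive-definite forms (a, b, c) = a*x^2 + b*x*y + c*y^2 with b^2 - 4ac = D,
where reduced means |b| <= a <= c, with b >= 0 whenever |b| = a or a = c, and primitive means gcd(a, b, c) = 1.
Reduced forces 3a^2 <= |D| = 5668, so 1 <= a <= 43; b must have the parity of D, and c = (b^2 - D)/(4a) must be an integer >= a.
Enumerate a = 1..43, b in [-a, a]:
  a=1: (1, 0, 1417)  [1]
  a=2: (2, 2, 709)  [1]
  a=3..6: none
  a=7: (7, -4, 203), (7, 4, 203)  [2]
  a=8..12: none
  a=13: (13, 0, 109)  [1]
  a=14: (14, -10, 103), (14, 10, 103)  [2]
  a=15..22: none
  a=23: (23, -6, 62), (23, 6, 62)  [2]
  a=24..25: none
  a=26: (26, 26, 61)  [1]
  a=27..28: none
  a=29: (29, -4, 49), (29, 4, 49)  [2]
  a=30: none
  a=31: (31, -6, 46), (31, 6, 46)  [2]
  a=32..36: none
  a=37: (37, -20, 41), (37, 20, 41)  [2]
  a=38..43: none
Total reduced forms: 1 + 1 + 2 + 1 + 2 + 2 + 1 + 2 + 2 + 2 = 16
h = 16

16


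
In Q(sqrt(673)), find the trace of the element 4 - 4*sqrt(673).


Tr(a + b*sqrt(d)) = (a + b*sqrt(d)) + (a - b*sqrt(d)) = 2a
= 2 * (4)
= 8

8


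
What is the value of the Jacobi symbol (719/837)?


Compute (719/837) via quadratic reciprocity:
  reciprocity: (719/837) -> +(837/719)
  reduce: (118/719)
  pull out 2: (2/719) = +1  (since 719 mod 8 = 7)
  reciprocity: (59/719) -> -(719/59)
  reduce: (11/59)
  reciprocity: (11/59) -> -(59/11)
  reduce: (4/11)
  pull out 2: (2/11) = -1  (since 11 mod 8 = 3)
  pull out 2: (2/11) = -1  (since 11 mod 8 = 3)
  (1/11) = 1
Product of signs = 1

1


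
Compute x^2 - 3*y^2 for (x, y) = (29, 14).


x^2 - d*y^2
= 29^2 - 3*14^2
= 841 - 588
= 253

253


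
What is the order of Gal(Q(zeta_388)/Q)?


|Gal(Q(zeta_388)/Q)| = phi(388)
= 192

192


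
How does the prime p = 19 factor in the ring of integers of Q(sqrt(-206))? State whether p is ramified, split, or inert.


K = Q(sqrt(-206)). Since d mod 4 = 2, disc(K) = -824.
Check p | disc: -824 mod 19 = 12.
p does not divide disc. Compute Legendre symbol (d/p):
3^((19-1)/2) mod 19 = -1
(d/p) = -1, so p is inert: (p) stays prime with e=1, f=2, g=1.
Therefore p is inert.

inert


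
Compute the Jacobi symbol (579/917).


Compute (579/917) via quadratic reciprocity:
  reciprocity: (579/917) -> +(917/579)
  reduce: (338/579)
  pull out 2: (2/579) = -1  (since 579 mod 8 = 3)
  reciprocity: (169/579) -> +(579/169)
  reduce: (72/169)
  pull out 2: (2/169) = +1  (since 169 mod 8 = 1)
  pull out 2: (2/169) = +1  (since 169 mod 8 = 1)
  pull out 2: (2/169) = +1  (since 169 mod 8 = 1)
  reciprocity: (9/169) -> +(169/9)
  reduce: (7/9)
  reciprocity: (7/9) -> +(9/7)
  reduce: (2/7)
  pull out 2: (2/7) = +1  (since 7 mod 8 = 7)
  (1/7) = 1
Product of signs = -1

-1


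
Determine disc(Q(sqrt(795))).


For K = Q(sqrt(d)) with d squarefree: disc(K) = d if d = 1 mod 4, and disc(K) = 4d if d = 2 or 3 mod 4.
Here d = 795, and d mod 4 = 3.
d = 3 mod 4, not 1 (O_K = Z[sqrt(d)]), so disc(K) = 4d = 4 * (795) = 3180

3180


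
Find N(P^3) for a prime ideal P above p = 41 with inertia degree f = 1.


N(P^a) = p^(a*f)
= 41^(3*1)
= 41^3
= 68921

68921


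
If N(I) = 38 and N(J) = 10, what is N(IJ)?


N(IJ) = N(I) * N(J)
= 38 * 10
= 380

380


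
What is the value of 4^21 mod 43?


p = 43 is prime and the exponent is (p-1)/2 = 21, so by Euler's criterion 4^21 = (4/43) = +1 or -1 mod 43.
Compute by square-and-multiply:
  21 = 16 + 4 + 1 (binary 10101)
  Repeated squaring mod 43: 4^1 = 4, 4^2 = 16, 4^4 = 41, 4^8 = 4, 4^16 = 16
  4^21 = 4^16 * 4^4 * 4^1 = 16 * 41 * 4 mod 43
    16 * 41 = 656 = 11 mod 43
    11 * 4 = 44 = 1 mod 43
  4^21 = 1 mod 43
Result 1: 4 is a quadratic residue mod 43.
4^21 mod 43 = 1

1


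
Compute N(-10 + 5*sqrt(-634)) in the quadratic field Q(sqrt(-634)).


N(a + b*sqrt(d)) = a^2 - d*b^2
= (-10)^2 - (-634)*(5)^2
= 100 + 15850
= 15950

15950


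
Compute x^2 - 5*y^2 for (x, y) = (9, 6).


x^2 - d*y^2
= 9^2 - 5*6^2
= 81 - 180
= -99

-99


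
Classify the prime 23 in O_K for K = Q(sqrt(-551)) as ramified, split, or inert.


K = Q(sqrt(-551)). Since d mod 4 = 1, disc(K) = -551.
Check p | disc: -551 mod 23 = 1.
p does not divide disc. Compute Legendre symbol (d/p):
1^((23-1)/2) mod 23 = 1
(d/p) = 1, so p splits: (p) = P*P' with e=1, f=1, g=2.
Therefore p is split.

split


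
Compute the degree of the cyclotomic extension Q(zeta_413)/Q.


The degree equals Euler's totient phi(413).
413 = 7 * 59
phi(413) = 348

348


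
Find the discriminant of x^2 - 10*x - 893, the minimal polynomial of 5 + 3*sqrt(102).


The element 5 + 3*sqrt(102) has minimal polynomial:
x^2 - 10*x - 893
Discriminant = (-10)^2 - 4*(-893)
= 100 + 3572
= 3672

3672


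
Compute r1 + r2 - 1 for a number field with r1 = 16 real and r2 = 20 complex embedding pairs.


By Dirichlet's unit theorem:
rank = r1 + r2 - 1
= 16 + 20 - 1
= 35

35


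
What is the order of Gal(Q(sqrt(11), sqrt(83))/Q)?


The 2 square roots of distinct primes are multiplicatively independent over Q,
so [K:Q] = 2^2 and Gal(K/Q) is isomorphic to (Z/2Z)^2.
|Gal| = 2^2 = 4

4


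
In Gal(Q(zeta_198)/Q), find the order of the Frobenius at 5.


The Frobenius at p in Gal(Q(zeta_n)/Q) = (Z/nZ)* is the class of p, so its order is ord_198(5), the smallest k >= 1 with 5^k = 1 mod 198.
n = 198 = 2 * 3^2 * 11, phi(198) = 60; the order divides phi(n).
Divisors of 60: 1, 2, 3, 4, 5, 6, 10, 12, 15, 20, 30, 60
Repeated squaring mod 198: 5^1 = 5, 5^2 = 25, 5^4 = 31, 5^8 = 169, 5^16 = 49, 5^32 = 25
Test divisors in increasing order:
  k=1: 5^1 = 5 mod 198
  k=2: 5^2 = 25 mod 198
  k=3: 5^3 = 25 * 5 = 125 mod 198
  k=4: 5^4 = 31 mod 198
  k=5: 5^5 = 31 * 5 = 155 mod 198
  k=6: 5^6 = 31 * 25 = 181 mod 198
  k=10: 5^10 = 169 * 25 = 67 mod 198
  k=12: 5^12 = 169 * 31 = 91 mod 198
  k=15: 5^15 = 169 * 31 * 25 * 5 = 89 mod 198
  k=20: 5^20 = 49 * 31 = 133 mod 198
  k=30: 5^30 = 49 * 169 * 31 * 25 = 1 mod 198  <- first divisor giving 1
Order = 30

30


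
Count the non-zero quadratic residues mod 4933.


For prime p, the number of non-zero quadratic residues is (p-1)/2.
= (4933-1)/2
= 2466

2466


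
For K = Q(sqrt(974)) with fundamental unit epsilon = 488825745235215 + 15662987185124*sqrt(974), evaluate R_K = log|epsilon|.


epsilon = 488825745235215 + 15662987185124*sqrt(974)
= 9.7765e+14
R = ln(9.7765e+14)
= 34.5162

34.5162


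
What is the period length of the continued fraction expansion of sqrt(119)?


Run the CF algorithm for sqrt(119).
a_0 = floor(sqrt(119)) = 10; set m_0=0, q_0=1.
Recurrence: m' = q*a - m,  q' = (d - m'^2)/q,  a' = floor((a_0 + m')/q').
  step 1: m=10, q=19, a=1
  step 2: m=9, q=2, a=9
  step 3: m=9, q=19, a=1
  step 4: m=10, q=1, a=20
a_4 = 2*a_0 = 20, so the period closes here.
sqrt(119) = [10; 1, 9, 1, 20]
Period length = 4

4


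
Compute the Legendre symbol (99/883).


p = 883 is prime, so compute (99/883) with the reciprocity algorithm (Jacobi-symbol steps: pull out 2s via (2/n), flip via reciprocity, reduce):
  reciprocity: (99/883) -> -(883/99)
  reduce: (91/99)
  reciprocity: (91/99) -> -(99/91)
  reduce: (8/91)
  pull out 2: (2/91) = -1  (since 91 mod 8 = 3)
  pull out 2: (2/91) = -1  (since 91 mod 8 = 3)
  pull out 2: (2/91) = -1  (since 91 mod 8 = 3)
  (1/91) = 1
Product of signs = -1
(99/883) = -1

-1


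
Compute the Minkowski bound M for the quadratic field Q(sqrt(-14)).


d = -14, d mod 4 = 2, so disc(K) = 4d = -56; |disc(K)| = 56
Imaginary quadratic field, so n = 2, s = r2 = 1, r1 = 0
M = (n!/n^n) * (4/pi)^s * sqrt(|disc(K)|) = (2!/2^2) * (4/pi)^1 * sqrt(56)
= 0.5 * 1.273240 * 7.483315
= 4.7640

4.7640


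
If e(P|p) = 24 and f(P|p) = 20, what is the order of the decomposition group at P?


|D_P| = e * f
= 24 * 20
= 480

480


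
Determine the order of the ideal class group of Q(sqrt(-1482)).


K = Q(sqrt(-1482)). d mod 4 = 2, so D = disc(K) = 4d = -5928
h(K) equals the number of primitive reduced positive-definite forms (a, b, c) = a*x^2 + b*x*y + c*y^2 with b^2 - 4ac = D,
where reduced means |b| <= a <= c, with b >= 0 whenever |b| = a or a = c, and primitive means gcd(a, b, c) = 1.
Reduced forces 3a^2 <= |D| = 5928, so 1 <= a <= 44; b must have the parity of D, and c = (b^2 - D)/(4a) must be an integer >= a.
Enumerate a = 1..44, b in [-a, a]:
  a=1: (1, 0, 1482)  [1]
  a=2: (2, 0, 741)  [1]
  a=3: (3, 0, 494)  [1]
  a=4..5: none
  a=6: (6, 0, 247)  [1]
  a=7: (7, -6, 213), (7, 6, 213)  [2]
  a=8..10: none
  a=11: (11, -10, 137), (11, 10, 137)  [2]
  a=12: none
  a=13: (13, 0, 114)  [1]
  a=14: (14, -8, 107), (14, 8, 107)  [2]
  a=15..18: none
  a=19: (19, 0, 78)  [1]
  a=20: none
  a=21: (21, -6, 71), (21, 6, 71)  [2]
  a=22: (22, -12, 69), (22, 12, 69)  [2]
  a=23: (23, -12, 66), (23, 12, 66)  [2]
  a=24..25: none
  a=26: (26, 0, 57)  [1]
  a=27..32: none
  a=33: (33, -12, 46), (33, 12, 46)  [2]
  a=34..37: none
  a=38: (38, 0, 39)  [1]
  a=39..41: none
  a=42: (42, -36, 43), (42, 36, 43)  [2]
  a=43..44: none
Total reduced forms: 1 + 1 + 1 + 1 + 2 + 2 + 1 + 2 + 1 + 2 + 2 + 2 + 1 + 2 + 1 + 2 = 24
h = 24

24


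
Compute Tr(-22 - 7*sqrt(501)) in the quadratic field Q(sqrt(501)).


Tr(a + b*sqrt(d)) = (a + b*sqrt(d)) + (a - b*sqrt(d)) = 2a
= 2 * (-22)
= -44

-44


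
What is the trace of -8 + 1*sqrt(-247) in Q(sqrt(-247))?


Tr(a + b*sqrt(d)) = (a + b*sqrt(d)) + (a - b*sqrt(d)) = 2a
= 2 * (-8)
= -16

-16


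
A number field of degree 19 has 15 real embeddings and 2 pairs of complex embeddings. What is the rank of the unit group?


By Dirichlet's unit theorem:
rank = r1 + r2 - 1
= 15 + 2 - 1
= 16

16


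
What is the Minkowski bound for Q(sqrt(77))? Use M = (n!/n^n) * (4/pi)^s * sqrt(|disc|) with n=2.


d = 77, d mod 4 = 1, so disc(K) = d = 77; |disc(K)| = 77
Real quadratic field, so n = 2, s = r2 = 0, r1 = 2
M = (n!/n^n) * (4/pi)^s * sqrt(|disc(K)|) = (2!/2^2) * (4/pi)^0 * sqrt(77)
= 0.5 * 1.000000 * 8.774964
= 4.3875

4.3875


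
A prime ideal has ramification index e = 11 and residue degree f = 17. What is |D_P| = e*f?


|D_P| = e * f
= 11 * 17
= 187

187


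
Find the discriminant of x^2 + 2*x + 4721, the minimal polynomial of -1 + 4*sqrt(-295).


The element -1 + 4*sqrt(-295) has minimal polynomial:
x^2 + 2*x + 4721
Discriminant = (2)^2 - 4*(4721)
= 4 - 18884
= -18880

-18880


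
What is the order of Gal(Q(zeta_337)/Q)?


|Gal(Q(zeta_337)/Q)| = phi(337)
= 336

336


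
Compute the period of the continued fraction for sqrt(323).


Run the CF algorithm for sqrt(323).
a_0 = floor(sqrt(323)) = 17; set m_0=0, q_0=1.
Recurrence: m' = q*a - m,  q' = (d - m'^2)/q,  a' = floor((a_0 + m')/q').
  step 1: m=17, q=34, a=1
  step 2: m=17, q=1, a=34
a_2 = 2*a_0 = 34, so the period closes here.
sqrt(323) = [17; 1, 34]
Period length = 2

2


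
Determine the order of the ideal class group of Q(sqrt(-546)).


K = Q(sqrt(-546)). d mod 4 = 2, so D = disc(K) = 4d = -2184
h(K) equals the number of primitive reduced positive-definite forms (a, b, c) = a*x^2 + b*x*y + c*y^2 with b^2 - 4ac = D,
where reduced means |b| <= a <= c, with b >= 0 whenever |b| = a or a = c, and primitive means gcd(a, b, c) = 1.
Reduced forces 3a^2 <= |D| = 2184, so 1 <= a <= 26; b must have the parity of D, and c = (b^2 - D)/(4a) must be an integer >= a.
Enumerate a = 1..26, b in [-a, a]:
  a=1: (1, 0, 546)  [1]
  a=2: (2, 0, 273)  [1]
  a=3: (3, 0, 182)  [1]
  a=4: none
  a=5: (5, -4, 110), (5, 4, 110)  [2]
  a=6: (6, 0, 91)  [1]
  a=7: (7, 0, 78)  [1]
  a=8..9: none
  a=10: (10, -4, 55), (10, 4, 55)  [2]
  a=11: (11, -4, 50), (11, 4, 50)  [2]
  a=12: none
  a=13: (13, 0, 42)  [1]
  a=14: (14, 0, 39)  [1]
  a=15: (15, -6, 37), (15, 6, 37)  [2]
  a=16: none
  a=17: (17, -14, 35), (17, 14, 35)  [2]
  a=18: none
  a=19: (19, -18, 33), (19, 18, 33)  [2]
  a=20: none
  a=21: (21, 0, 26)  [1]
  a=22: (22, -4, 25), (22, 4, 25)  [2]
  a=23: (23, -22, 29), (23, 22, 29)  [2]
  a=24..26: none
Total reduced forms: 1 + 1 + 1 + 2 + 1 + 1 + 2 + 2 + 1 + 1 + 2 + 2 + 2 + 1 + 2 + 2 = 24
h = 24

24


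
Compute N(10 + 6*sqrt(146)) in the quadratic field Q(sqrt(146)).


N(a + b*sqrt(d)) = a^2 - d*b^2
= (10)^2 - (146)*(6)^2
= 100 - 5256
= -5156

-5156


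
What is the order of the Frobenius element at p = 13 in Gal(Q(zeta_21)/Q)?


The Frobenius at p in Gal(Q(zeta_n)/Q) = (Z/nZ)* is the class of p, so its order is ord_21(13), the smallest k >= 1 with 13^k = 1 mod 21.
n = 21 = 3 * 7, phi(21) = 12; the order divides phi(n).
Divisors of 12: 1, 2, 3, 4, 6, 12
Repeated squaring mod 21: 13^1 = 13, 13^2 = 1, 13^4 = 1, 13^8 = 1
Test divisors in increasing order:
  k=1: 13^1 = 13 mod 21
  k=2: 13^2 = 1 mod 21  <- first divisor giving 1
Order = 2

2


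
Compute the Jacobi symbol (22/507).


Compute (22/507) via quadratic reciprocity:
  pull out 2: (2/507) = -1  (since 507 mod 8 = 3)
  reciprocity: (11/507) -> -(507/11)
  reduce: (1/11)
  (1/11) = 1
Product of signs = 1

1


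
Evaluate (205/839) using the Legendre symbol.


p = 839 is prime, so compute (205/839) with the reciprocity algorithm (Jacobi-symbol steps: pull out 2s via (2/n), flip via reciprocity, reduce):
  reciprocity: (205/839) -> +(839/205)
  reduce: (19/205)
  reciprocity: (19/205) -> +(205/19)
  reduce: (15/19)
  reciprocity: (15/19) -> -(19/15)
  reduce: (4/15)
  pull out 2: (2/15) = +1  (since 15 mod 8 = 7)
  pull out 2: (2/15) = +1  (since 15 mod 8 = 7)
  (1/15) = 1
Product of signs = -1
(205/839) = -1

-1


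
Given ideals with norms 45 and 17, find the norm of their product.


N(IJ) = N(I) * N(J)
= 45 * 17
= 765

765


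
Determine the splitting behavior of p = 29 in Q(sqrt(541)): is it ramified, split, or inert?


K = Q(sqrt(541)). Since d mod 4 = 1, disc(K) = 541.
Check p | disc: 541 mod 29 = 19.
p does not divide disc. Compute Legendre symbol (d/p):
19^((29-1)/2) mod 29 = -1
(d/p) = -1, so p is inert: (p) stays prime with e=1, f=2, g=1.
Therefore p is inert.

inert


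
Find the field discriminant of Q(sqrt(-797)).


For K = Q(sqrt(d)) with d squarefree: disc(K) = d if d = 1 mod 4, and disc(K) = 4d if d = 2 or 3 mod 4.
Here d = -797, and d mod 4 = 3.
d = 3 mod 4, not 1 (O_K = Z[sqrt(d)]), so disc(K) = 4d = 4 * (-797) = -3188

-3188


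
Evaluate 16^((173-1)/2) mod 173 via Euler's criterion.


p = 173 is prime and the exponent is (p-1)/2 = 86, so by Euler's criterion 16^86 = (16/173) = +1 or -1 mod 173.
Compute by square-and-multiply:
  86 = 64 + 16 + 4 + 2 (binary 1010110)
  Repeated squaring mod 173: 16^1 = 16, 16^2 = 83, 16^4 = 142, 16^8 = 96, 16^16 = 47, 16^32 = 133, 16^64 = 43
  16^86 = 16^64 * 16^16 * 16^4 * 16^2 = 43 * 47 * 142 * 83 mod 173
    43 * 47 = 2021 = 118 mod 173
    118 * 142 = 16756 = 148 mod 173
    148 * 83 = 12284 = 1 mod 173
  16^86 = 1 mod 173
Result 1: 16 is a quadratic residue mod 173.
16^86 mod 173 = 1

1


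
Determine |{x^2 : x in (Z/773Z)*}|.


For prime p, the number of non-zero quadratic residues is (p-1)/2.
= (773-1)/2
= 386

386


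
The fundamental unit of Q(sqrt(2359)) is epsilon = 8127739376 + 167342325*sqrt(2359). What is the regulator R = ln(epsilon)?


epsilon = 8127739376 + 167342325*sqrt(2359)
= 1.6255e+10
R = ln(1.6255e+10)
= 23.5117

23.5117


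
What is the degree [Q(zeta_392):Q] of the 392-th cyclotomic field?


The degree equals Euler's totient phi(392).
392 = 2^3 * 7^2
phi(392) = 168

168


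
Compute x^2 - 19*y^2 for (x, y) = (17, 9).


x^2 - d*y^2
= 17^2 - 19*9^2
= 289 - 1539
= -1250

-1250


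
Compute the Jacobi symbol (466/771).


Compute (466/771) via quadratic reciprocity:
  pull out 2: (2/771) = -1  (since 771 mod 8 = 3)
  reciprocity: (233/771) -> +(771/233)
  reduce: (72/233)
  pull out 2: (2/233) = +1  (since 233 mod 8 = 1)
  pull out 2: (2/233) = +1  (since 233 mod 8 = 1)
  pull out 2: (2/233) = +1  (since 233 mod 8 = 1)
  reciprocity: (9/233) -> +(233/9)
  reduce: (8/9)
  pull out 2: (2/9) = +1  (since 9 mod 8 = 1)
  pull out 2: (2/9) = +1  (since 9 mod 8 = 1)
  pull out 2: (2/9) = +1  (since 9 mod 8 = 1)
  (1/9) = 1
Product of signs = -1

-1


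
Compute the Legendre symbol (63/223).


p = 223 is prime, so compute (63/223) with the reciprocity algorithm (Jacobi-symbol steps: pull out 2s via (2/n), flip via reciprocity, reduce):
  reciprocity: (63/223) -> -(223/63)
  reduce: (34/63)
  pull out 2: (2/63) = +1  (since 63 mod 8 = 7)
  reciprocity: (17/63) -> +(63/17)
  reduce: (12/17)
  pull out 2: (2/17) = +1  (since 17 mod 8 = 1)
  pull out 2: (2/17) = +1  (since 17 mod 8 = 1)
  reciprocity: (3/17) -> +(17/3)
  reduce: (2/3)
  pull out 2: (2/3) = -1  (since 3 mod 8 = 3)
  (1/3) = 1
Product of signs = 1
(63/223) = 1

1


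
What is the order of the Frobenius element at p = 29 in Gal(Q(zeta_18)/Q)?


The Frobenius at p in Gal(Q(zeta_n)/Q) = (Z/nZ)* is the class of p, so its order is ord_18(29), the smallest k >= 1 with 29^k = 1 mod 18.
n = 18 = 2 * 3^2, phi(18) = 6; the order divides phi(n).
Divisors of 6: 1, 2, 3, 6
Repeated squaring mod 18: 29^1 = 11, 29^2 = 13, 29^4 = 7
Test divisors in increasing order:
  k=1: 29^1 = 11 mod 18
  k=2: 29^2 = 13 mod 18
  k=3: 29^3 = 13 * 11 = 17 mod 18
  k=6: 29^6 = 7 * 13 = 1 mod 18  <- first divisor giving 1
Order = 6

6


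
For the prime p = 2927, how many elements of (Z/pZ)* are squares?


For prime p, the number of non-zero quadratic residues is (p-1)/2.
= (2927-1)/2
= 1463

1463


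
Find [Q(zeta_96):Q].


The degree equals Euler's totient phi(96).
96 = 2^5 * 3
phi(96) = 32

32


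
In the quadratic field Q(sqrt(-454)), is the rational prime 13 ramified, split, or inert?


K = Q(sqrt(-454)). Since d mod 4 = 2, disc(K) = -1816.
Check p | disc: -1816 mod 13 = 4.
p does not divide disc. Compute Legendre symbol (d/p):
1^((13-1)/2) mod 13 = 1
(d/p) = 1, so p splits: (p) = P*P' with e=1, f=1, g=2.
Therefore p is split.

split


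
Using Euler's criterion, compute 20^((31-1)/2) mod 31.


p = 31 is prime and the exponent is (p-1)/2 = 15, so by Euler's criterion 20^15 = (20/31) = +1 or -1 mod 31.
Compute by square-and-multiply:
  15 = 8 + 4 + 2 + 1 (binary 1111)
  Repeated squaring mod 31: 20^1 = 20, 20^2 = 28, 20^4 = 9, 20^8 = 19
  20^15 = 20^8 * 20^4 * 20^2 * 20^1 = 19 * 9 * 28 * 20 mod 31
    19 * 9 = 171 = 16 mod 31
    16 * 28 = 448 = 14 mod 31
    14 * 20 = 280 = 1 mod 31
  20^15 = 1 mod 31
Result 1: 20 is a quadratic residue mod 31.
20^15 mod 31 = 1

1


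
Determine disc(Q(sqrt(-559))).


For K = Q(sqrt(d)) with d squarefree: disc(K) = d if d = 1 mod 4, and disc(K) = 4d if d = 2 or 3 mod 4.
Here d = -559, and d mod 4 = 1.
d = 1 mod 4 (O_K = Z[(1+sqrt(d))/2]), so disc(K) = d = -559

-559


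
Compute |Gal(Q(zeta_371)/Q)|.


|Gal(Q(zeta_371)/Q)| = phi(371)
= 312

312


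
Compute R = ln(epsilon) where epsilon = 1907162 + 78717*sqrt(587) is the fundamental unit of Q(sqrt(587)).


epsilon = 1907162 + 78717*sqrt(587)
= 3.8143e+06
R = ln(3.8143e+06)
= 15.1543

15.1543


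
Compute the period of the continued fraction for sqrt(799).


Run the CF algorithm for sqrt(799).
a_0 = floor(sqrt(799)) = 28; set m_0=0, q_0=1.
Recurrence: m' = q*a - m,  q' = (d - m'^2)/q,  a' = floor((a_0 + m')/q').
  step 1: m=28, q=15, a=3
  step 2: m=17, q=34, a=1
  step 3: m=17, q=15, a=3
  step 4: m=28, q=1, a=56
a_4 = 2*a_0 = 56, so the period closes here.
sqrt(799) = [28; 3, 1, 3, 56]
Period length = 4

4


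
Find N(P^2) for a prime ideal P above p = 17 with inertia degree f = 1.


N(P^a) = p^(a*f)
= 17^(2*1)
= 17^2
= 289

289


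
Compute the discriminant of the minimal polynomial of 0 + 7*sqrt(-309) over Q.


The element 0 + 7*sqrt(-309) has minimal polynomial:
x^2 + 0*x + 15141
Discriminant = (0)^2 - 4*(15141)
= 0 - 60564
= -60564

-60564


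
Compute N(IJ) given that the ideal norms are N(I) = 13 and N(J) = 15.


N(IJ) = N(I) * N(J)
= 13 * 15
= 195

195


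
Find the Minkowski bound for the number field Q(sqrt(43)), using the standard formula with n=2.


d = 43, d mod 4 = 3, so disc(K) = 4d = 172; |disc(K)| = 172
Real quadratic field, so n = 2, s = r2 = 0, r1 = 2
M = (n!/n^n) * (4/pi)^s * sqrt(|disc(K)|) = (2!/2^2) * (4/pi)^0 * sqrt(172)
= 0.5 * 1.000000 * 13.114877
= 6.5574

6.5574


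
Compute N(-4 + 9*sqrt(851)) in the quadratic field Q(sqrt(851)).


N(a + b*sqrt(d)) = a^2 - d*b^2
= (-4)^2 - (851)*(9)^2
= 16 - 68931
= -68915

-68915


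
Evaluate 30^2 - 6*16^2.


x^2 - d*y^2
= 30^2 - 6*16^2
= 900 - 1536
= -636

-636


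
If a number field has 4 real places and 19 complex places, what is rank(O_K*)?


By Dirichlet's unit theorem:
rank = r1 + r2 - 1
= 4 + 19 - 1
= 22

22


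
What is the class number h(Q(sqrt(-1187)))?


K = Q(sqrt(-1187)). d mod 4 = 1, so D = disc(K) = d = -1187
h(K) equals the number of primitive reduced positive-definite forms (a, b, c) = a*x^2 + b*x*y + c*y^2 with b^2 - 4ac = D,
where reduced means |b| <= a <= c, with b >= 0 whenever |b| = a or a = c, and primitive means gcd(a, b, c) = 1.
Reduced forces 3a^2 <= |D| = 1187, so 1 <= a <= 19; b must have the parity of D, and c = (b^2 - D)/(4a) must be an integer >= a.
Enumerate a = 1..19, b in [-a, a]:
  a=1: (1, 1, 297)  [1]
  a=2: none
  a=3: (3, -1, 99), (3, 1, 99)  [2]
  a=4..8: none
  a=9: (9, -1, 33), (9, 1, 33)  [2]
  a=10: none
  a=11: (11, -1, 27), (11, 1, 27)  [2]
  a=12: none
  a=13: (13, -3, 23), (13, 3, 23)  [2]
  a=14..19: none
Total reduced forms: 1 + 2 + 2 + 2 + 2 = 9
h = 9

9


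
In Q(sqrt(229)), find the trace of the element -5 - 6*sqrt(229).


Tr(a + b*sqrt(d)) = (a + b*sqrt(d)) + (a - b*sqrt(d)) = 2a
= 2 * (-5)
= -10

-10


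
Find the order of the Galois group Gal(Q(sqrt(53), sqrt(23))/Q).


The 2 square roots of distinct primes are multiplicatively independent over Q,
so [K:Q] = 2^2 and Gal(K/Q) is isomorphic to (Z/2Z)^2.
|Gal| = 2^2 = 4

4


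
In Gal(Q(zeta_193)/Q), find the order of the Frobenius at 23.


The Frobenius at p in Gal(Q(zeta_n)/Q) = (Z/nZ)* is the class of p, so its order is ord_193(23), the smallest k >= 1 with 23^k = 1 mod 193.
n = 193 = 193, phi(193) = 192; the order divides phi(n).
Divisors of 192: 1, 2, 3, 4, 6, 8, 12, 16, 24, 32, 48, 64, 96, 192
Repeated squaring mod 193: 23^1 = 23, 23^2 = 143, 23^4 = 184, 23^8 = 81, 23^16 = 192, 23^32 = 1, 23^64 = 1, 23^128 = 1
Test divisors in increasing order:
  k=1: 23^1 = 23 mod 193
  k=2: 23^2 = 143 mod 193
  k=3: 23^3 = 143 * 23 = 8 mod 193
  k=4: 23^4 = 184 mod 193
  k=6: 23^6 = 184 * 143 = 64 mod 193
  k=8: 23^8 = 81 mod 193
  k=12: 23^12 = 81 * 184 = 43 mod 193
  k=16: 23^16 = 192 mod 193
  k=24: 23^24 = 192 * 81 = 112 mod 193
  k=32: 23^32 = 1 mod 193  <- first divisor giving 1
Order = 32

32


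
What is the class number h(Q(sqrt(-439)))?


K = Q(sqrt(-439)). d mod 4 = 1, so D = disc(K) = d = -439
h(K) equals the number of primitive reduced positive-definite forms (a, b, c) = a*x^2 + b*x*y + c*y^2 with b^2 - 4ac = D,
where reduced means |b| <= a <= c, with b >= 0 whenever |b| = a or a = c, and primitive means gcd(a, b, c) = 1.
Reduced forces 3a^2 <= |D| = 439, so 1 <= a <= 12; b must have the parity of D, and c = (b^2 - D)/(4a) must be an integer >= a.
Enumerate a = 1..12, b in [-a, a]:
  a=1: (1, 1, 110)  [1]
  a=2: (2, -1, 55), (2, 1, 55)  [2]
  a=3: none
  a=4: (4, -3, 28), (4, 3, 28)  [2]
  a=5: (5, -1, 22), (5, 1, 22)  [2]
  a=6: none
  a=7: (7, -3, 16), (7, 3, 16)  [2]
  a=8: (8, -3, 14), (8, 3, 14)  [2]
  a=9: none
  a=10: (10, -9, 13), (10, -1, 11), (10, 1, 11), (10, 9, 13)  [4]
  a=11..12: none
Total reduced forms: 1 + 2 + 2 + 2 + 2 + 2 + 4 = 15
h = 15

15


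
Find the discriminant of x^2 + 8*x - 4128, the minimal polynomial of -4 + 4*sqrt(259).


The element -4 + 4*sqrt(259) has minimal polynomial:
x^2 + 8*x - 4128
Discriminant = (8)^2 - 4*(-4128)
= 64 + 16512
= 16576

16576


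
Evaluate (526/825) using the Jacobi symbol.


Compute (526/825) via quadratic reciprocity:
  pull out 2: (2/825) = +1  (since 825 mod 8 = 1)
  reciprocity: (263/825) -> +(825/263)
  reduce: (36/263)
  pull out 2: (2/263) = +1  (since 263 mod 8 = 7)
  pull out 2: (2/263) = +1  (since 263 mod 8 = 7)
  reciprocity: (9/263) -> +(263/9)
  reduce: (2/9)
  pull out 2: (2/9) = +1  (since 9 mod 8 = 1)
  (1/9) = 1
Product of signs = 1

1


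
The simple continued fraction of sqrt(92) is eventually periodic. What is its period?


Run the CF algorithm for sqrt(92).
a_0 = floor(sqrt(92)) = 9; set m_0=0, q_0=1.
Recurrence: m' = q*a - m,  q' = (d - m'^2)/q,  a' = floor((a_0 + m')/q').
  step 1: m=9, q=11, a=1
  step 2: m=2, q=8, a=1
  step 3: m=6, q=7, a=2
  step 4: m=8, q=4, a=4
  step 5: m=8, q=7, a=2
  step 6: m=6, q=8, a=1
  step 7: m=2, q=11, a=1
  step 8: m=9, q=1, a=18
a_8 = 2*a_0 = 18, so the period closes here.
sqrt(92) = [9; 1, 1, 2, 4, 2, 1, 1, 18]
Period length = 8

8


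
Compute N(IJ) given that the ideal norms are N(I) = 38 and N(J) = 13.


N(IJ) = N(I) * N(J)
= 38 * 13
= 494

494


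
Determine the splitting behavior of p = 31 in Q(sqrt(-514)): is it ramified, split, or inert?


K = Q(sqrt(-514)). Since d mod 4 = 2, disc(K) = -2056.
Check p | disc: -2056 mod 31 = 21.
p does not divide disc. Compute Legendre symbol (d/p):
13^((31-1)/2) mod 31 = -1
(d/p) = -1, so p is inert: (p) stays prime with e=1, f=2, g=1.
Therefore p is inert.

inert


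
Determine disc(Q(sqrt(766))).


For K = Q(sqrt(d)) with d squarefree: disc(K) = d if d = 1 mod 4, and disc(K) = 4d if d = 2 or 3 mod 4.
Here d = 766, and d mod 4 = 2.
d = 2 mod 4, not 1 (O_K = Z[sqrt(d)]), so disc(K) = 4d = 4 * (766) = 3064

3064


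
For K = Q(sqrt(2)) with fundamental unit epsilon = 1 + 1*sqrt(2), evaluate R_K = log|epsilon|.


epsilon = 1 + 1*sqrt(2)
= 2.4142
R = ln(2.4142)
= 0.8814

0.8814


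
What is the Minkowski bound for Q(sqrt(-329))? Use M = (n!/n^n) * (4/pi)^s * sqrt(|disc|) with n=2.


d = -329, d mod 4 = 3, so disc(K) = 4d = -1316; |disc(K)| = 1316
Imaginary quadratic field, so n = 2, s = r2 = 1, r1 = 0
M = (n!/n^n) * (4/pi)^s * sqrt(|disc(K)|) = (2!/2^2) * (4/pi)^1 * sqrt(1316)
= 0.5 * 1.273240 * 36.276714
= 23.0945

23.0945


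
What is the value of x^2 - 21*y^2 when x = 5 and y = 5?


x^2 - d*y^2
= 5^2 - 21*5^2
= 25 - 525
= -500

-500


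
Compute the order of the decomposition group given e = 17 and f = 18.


|D_P| = e * f
= 17 * 18
= 306

306


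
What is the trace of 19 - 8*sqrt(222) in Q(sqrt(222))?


Tr(a + b*sqrt(d)) = (a + b*sqrt(d)) + (a - b*sqrt(d)) = 2a
= 2 * (19)
= 38

38


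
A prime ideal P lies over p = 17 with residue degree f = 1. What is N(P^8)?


N(P^a) = p^(a*f)
= 17^(8*1)
= 17^8
= 6975757441

6975757441


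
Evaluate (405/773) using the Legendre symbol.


p = 773 is prime, so compute (405/773) with the reciprocity algorithm (Jacobi-symbol steps: pull out 2s via (2/n), flip via reciprocity, reduce):
  reciprocity: (405/773) -> +(773/405)
  reduce: (368/405)
  pull out 2: (2/405) = -1  (since 405 mod 8 = 5)
  pull out 2: (2/405) = -1  (since 405 mod 8 = 5)
  pull out 2: (2/405) = -1  (since 405 mod 8 = 5)
  pull out 2: (2/405) = -1  (since 405 mod 8 = 5)
  reciprocity: (23/405) -> +(405/23)
  reduce: (14/23)
  pull out 2: (2/23) = +1  (since 23 mod 8 = 7)
  reciprocity: (7/23) -> -(23/7)
  reduce: (2/7)
  pull out 2: (2/7) = +1  (since 7 mod 8 = 7)
  (1/7) = 1
Product of signs = -1
(405/773) = -1

-1


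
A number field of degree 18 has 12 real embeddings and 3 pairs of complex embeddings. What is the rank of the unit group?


By Dirichlet's unit theorem:
rank = r1 + r2 - 1
= 12 + 3 - 1
= 14

14


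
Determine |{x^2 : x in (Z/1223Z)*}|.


For prime p, the number of non-zero quadratic residues is (p-1)/2.
= (1223-1)/2
= 611

611


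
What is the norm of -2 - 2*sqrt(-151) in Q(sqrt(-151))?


N(a + b*sqrt(d)) = a^2 - d*b^2
= (-2)^2 - (-151)*(-2)^2
= 4 + 604
= 608

608


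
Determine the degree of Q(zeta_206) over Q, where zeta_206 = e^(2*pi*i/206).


The degree equals Euler's totient phi(206).
206 = 2 * 103
phi(206) = 102

102


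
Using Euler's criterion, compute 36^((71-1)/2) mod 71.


p = 71 is prime and the exponent is (p-1)/2 = 35, so by Euler's criterion 36^35 = (36/71) = +1 or -1 mod 71.
Compute by square-and-multiply:
  35 = 32 + 2 + 1 (binary 100011)
  Repeated squaring mod 71: 36^1 = 36, 36^2 = 18, 36^4 = 40, 36^8 = 38, 36^16 = 24, 36^32 = 8
  36^35 = 36^32 * 36^2 * 36^1 = 8 * 18 * 36 mod 71
    8 * 18 = 144 = 2 mod 71
    2 * 36 = 72 = 1 mod 71
  36^35 = 1 mod 71
Result 1: 36 is a quadratic residue mod 71.
36^35 mod 71 = 1

1


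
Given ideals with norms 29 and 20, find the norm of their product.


N(IJ) = N(I) * N(J)
= 29 * 20
= 580

580


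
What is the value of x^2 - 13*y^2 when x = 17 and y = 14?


x^2 - d*y^2
= 17^2 - 13*14^2
= 289 - 2548
= -2259

-2259


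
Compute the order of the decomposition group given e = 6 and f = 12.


|D_P| = e * f
= 6 * 12
= 72

72


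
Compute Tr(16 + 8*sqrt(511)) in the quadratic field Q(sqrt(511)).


Tr(a + b*sqrt(d)) = (a + b*sqrt(d)) + (a - b*sqrt(d)) = 2a
= 2 * (16)
= 32

32


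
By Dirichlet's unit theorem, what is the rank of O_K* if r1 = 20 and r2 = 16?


By Dirichlet's unit theorem:
rank = r1 + r2 - 1
= 20 + 16 - 1
= 35

35


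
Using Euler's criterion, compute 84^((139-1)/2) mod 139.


p = 139 is prime and the exponent is (p-1)/2 = 69, so by Euler's criterion 84^69 = (84/139) = +1 or -1 mod 139.
Compute by square-and-multiply:
  69 = 64 + 4 + 1 (binary 1000101)
  Repeated squaring mod 139: 84^1 = 84, 84^2 = 106, 84^4 = 116, 84^8 = 112, 84^16 = 34, 84^32 = 44, 84^64 = 129
  84^69 = 84^64 * 84^4 * 84^1 = 129 * 116 * 84 mod 139
    129 * 116 = 14964 = 91 mod 139
    91 * 84 = 7644 = 138 mod 139
  84^69 = 138 mod 139
Result 138 = p - 1 = -1 mod 139: 84 is a quadratic non-residue mod 139. As a residue in [0, p-1] the value is 138.
84^69 mod 139 = 138

138
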